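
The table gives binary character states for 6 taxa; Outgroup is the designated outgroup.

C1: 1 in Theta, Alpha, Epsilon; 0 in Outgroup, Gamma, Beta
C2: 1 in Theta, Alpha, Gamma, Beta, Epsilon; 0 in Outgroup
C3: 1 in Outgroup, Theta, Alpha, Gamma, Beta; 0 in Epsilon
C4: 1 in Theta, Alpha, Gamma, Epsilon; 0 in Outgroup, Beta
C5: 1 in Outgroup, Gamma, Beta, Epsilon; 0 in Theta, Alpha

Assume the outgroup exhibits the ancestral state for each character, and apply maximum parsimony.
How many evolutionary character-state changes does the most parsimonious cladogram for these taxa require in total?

Character polarity is set by the outgroup: the derived state is whichever differs from the outgroup's state, so for C3, C5 the derived state is '0', and for the remaining characters it is '1'.
C1: derived state '1' in Alpha, Epsilon, and Theta only — synapomorphy for {Alpha, Epsilon, Theta}.
C2 (derived state '1') is shared by all ingroup taxa — unites the whole ingroup.
C3: derived state '0' in Epsilon only — an autapomorphy, so it tells us nothing about relationships among taxa.
Only Alpha, Epsilon, Gamma, and Theta show the derived state '1' for C4, supporting them as a clade.
Only Alpha and Theta show the derived state '0' for C5, supporting them as a clade.
Most parsimonious ingroup topology: ((((Theta,Alpha),Epsilon),Gamma),Beta).
Changes per character on this tree: C1: 1; C2: 1; C3: 1; C4: 1; C5: 1.
Total = 5.

5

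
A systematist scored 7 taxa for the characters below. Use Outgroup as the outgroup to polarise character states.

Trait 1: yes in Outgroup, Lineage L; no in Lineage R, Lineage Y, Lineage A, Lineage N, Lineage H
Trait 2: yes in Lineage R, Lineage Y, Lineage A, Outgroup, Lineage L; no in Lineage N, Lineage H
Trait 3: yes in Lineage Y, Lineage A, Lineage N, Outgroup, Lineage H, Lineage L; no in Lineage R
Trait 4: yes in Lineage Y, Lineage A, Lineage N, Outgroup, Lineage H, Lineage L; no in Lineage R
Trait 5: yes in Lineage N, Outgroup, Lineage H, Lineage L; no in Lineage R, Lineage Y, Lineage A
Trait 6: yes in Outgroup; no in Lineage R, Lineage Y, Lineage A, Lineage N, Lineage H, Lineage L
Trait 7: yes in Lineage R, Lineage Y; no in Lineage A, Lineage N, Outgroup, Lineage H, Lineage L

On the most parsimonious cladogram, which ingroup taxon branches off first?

Character polarity is set by the outgroup: the derived state is whichever differs from the outgroup's state, so for Trait 1, Trait 2, Trait 3, Trait 4, Trait 5, Trait 6 the derived state is 'no', and for the remaining characters it is 'yes'.
Trait 1: derived state 'no' in Lineage A, Lineage H, Lineage N, Lineage R, and Lineage Y only — synapomorphy for {Lineage A, Lineage H, Lineage N, Lineage R, Lineage Y}.
Only Lineage H and Lineage N show the derived state 'no' for Trait 2, supporting them as a clade.
Trait 3 (derived state 'no') is unique to Lineage R (autapomorphy; uninformative for grouping).
Trait 4: derived state 'no' in Lineage R only — an autapomorphy, so it tells us nothing about relationships among taxa.
Only Lineage A, Lineage R, and Lineage Y show the derived state 'no' for Trait 5, supporting them as a clade.
Trait 6 (derived state 'no') is shared by all ingroup taxa — unites the whole ingroup.
Trait 7 (derived state 'yes') is shared by Lineage R and Lineage Y — a synapomorphy uniting that clade.
Most parsimonious ingroup topology: (Lineage L,((Lineage N,Lineage H),(Lineage A,(Lineage R,Lineage Y)))).
Lineage L is sister to the clade containing all other ingroup taxa, so it is the earliest-diverging (most basal) ingroup lineage.

Lineage L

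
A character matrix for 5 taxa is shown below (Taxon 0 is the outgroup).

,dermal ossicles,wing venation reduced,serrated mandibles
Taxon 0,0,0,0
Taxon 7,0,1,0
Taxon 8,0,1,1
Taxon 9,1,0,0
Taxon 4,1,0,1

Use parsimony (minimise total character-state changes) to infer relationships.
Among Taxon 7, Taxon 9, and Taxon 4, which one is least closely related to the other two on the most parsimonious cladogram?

The outgroup has state '0' for every character, so '1' is the derived state throughout.
dermal ossicles: derived state '1' in Taxon 4 and Taxon 9 only — synapomorphy for {Taxon 4, Taxon 9}.
Only Taxon 7 and Taxon 8 show the derived state '1' for wing venation reduced, supporting them as a clade.
serrated mandibles groups Taxon 4 and Taxon 8, which is incompatible with the clades supported by the remaining characters; treating it as convergent (homoplasy) costs fewer steps than any alternative tree.
Most parsimonious ingroup topology: ((Taxon 7,Taxon 8),(Taxon 9,Taxon 4)).
Taxon 4 and Taxon 9 share a more recent common ancestor with each other than either does with Taxon 7, so Taxon 7 is the least closely related of the three.

Taxon 7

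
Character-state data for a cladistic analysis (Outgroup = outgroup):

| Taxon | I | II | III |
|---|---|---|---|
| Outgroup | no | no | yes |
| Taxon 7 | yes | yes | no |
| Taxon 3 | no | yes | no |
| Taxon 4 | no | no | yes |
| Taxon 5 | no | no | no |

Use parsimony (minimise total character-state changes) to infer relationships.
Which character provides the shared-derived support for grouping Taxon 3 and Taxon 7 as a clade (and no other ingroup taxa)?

II

Character polarity is set by the outgroup: the derived state is whichever differs from the outgroup's state, so for III the derived state is 'no', and for the remaining characters it is 'yes'.
I (derived state 'yes') is unique to Taxon 7 (autapomorphy; uninformative for grouping).
Only Taxon 3 and Taxon 7 show the derived state 'yes' for II, supporting them as a clade.
III: derived state 'no' in Taxon 3, Taxon 5, and Taxon 7 only — synapomorphy for {Taxon 3, Taxon 5, Taxon 7}.
Most parsimonious ingroup topology: (((Taxon 7,Taxon 3),Taxon 5),Taxon 4).
The clade {Taxon 3, Taxon 7} is supported by II: its derived state 'yes' occurs in exactly those taxa and in no other taxon (including the outgroup).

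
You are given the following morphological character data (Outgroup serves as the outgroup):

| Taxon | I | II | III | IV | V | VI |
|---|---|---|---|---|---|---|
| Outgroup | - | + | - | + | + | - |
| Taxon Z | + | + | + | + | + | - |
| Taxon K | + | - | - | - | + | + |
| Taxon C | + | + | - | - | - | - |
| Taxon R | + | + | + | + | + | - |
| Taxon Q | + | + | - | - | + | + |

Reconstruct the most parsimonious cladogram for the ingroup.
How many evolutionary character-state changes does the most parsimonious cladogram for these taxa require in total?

Character polarity is set by the outgroup: the derived state is whichever differs from the outgroup's state, so for II, IV, V the derived state is '-', and for the remaining characters it is '+'.
All ingroup taxa share the derived state '+' for I; it defines the ingroup but does not resolve relationships within it.
II: derived state '-' in Taxon K only — an autapomorphy, so it tells us nothing about relationships among taxa.
III: derived state '+' in Taxon R and Taxon Z only — synapomorphy for {Taxon R, Taxon Z}.
IV: derived state '-' in Taxon C, Taxon K, and Taxon Q only — synapomorphy for {Taxon C, Taxon K, Taxon Q}.
V (derived state '-') is unique to Taxon C (autapomorphy; uninformative for grouping).
Only Taxon K and Taxon Q show the derived state '+' for VI, supporting them as a clade.
Most parsimonious ingroup topology: ((Taxon Z,Taxon R),((Taxon K,Taxon Q),Taxon C)).
Changes per character on this tree: I: 1; II: 1; III: 1; IV: 1; V: 1; VI: 1.
Total = 6.

6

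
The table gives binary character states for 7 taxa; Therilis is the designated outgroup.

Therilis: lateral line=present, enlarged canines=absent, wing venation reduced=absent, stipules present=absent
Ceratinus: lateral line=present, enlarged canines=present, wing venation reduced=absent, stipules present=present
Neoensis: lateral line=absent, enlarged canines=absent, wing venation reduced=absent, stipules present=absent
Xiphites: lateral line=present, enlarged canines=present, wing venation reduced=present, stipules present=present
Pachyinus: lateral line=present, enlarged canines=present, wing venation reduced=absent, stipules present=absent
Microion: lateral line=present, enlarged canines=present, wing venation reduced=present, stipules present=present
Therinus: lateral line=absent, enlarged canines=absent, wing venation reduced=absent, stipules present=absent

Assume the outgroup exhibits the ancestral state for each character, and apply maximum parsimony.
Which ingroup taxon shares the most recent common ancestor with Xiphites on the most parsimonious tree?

Microion

Character polarity is set by the outgroup: the derived state is whichever differs from the outgroup's state, so for lateral line the derived state is 'absent', and for the remaining characters it is 'present'.
lateral line: derived state 'absent' in Neoensis and Therinus only — synapomorphy for {Neoensis, Therinus}.
Only Ceratinus, Microion, Pachyinus, and Xiphites show the derived state 'present' for enlarged canines, supporting them as a clade.
wing venation reduced: derived state 'present' in Microion and Xiphites only — synapomorphy for {Microion, Xiphites}.
stipules present: derived state 'present' in Ceratinus, Microion, and Xiphites only — synapomorphy for {Ceratinus, Microion, Xiphites}.
Most parsimonious ingroup topology: (((Ceratinus,(Xiphites,Microion)),Pachyinus),(Neoensis,Therinus)).
Xiphites and Microion form a cherry on this tree, so they are sister taxa.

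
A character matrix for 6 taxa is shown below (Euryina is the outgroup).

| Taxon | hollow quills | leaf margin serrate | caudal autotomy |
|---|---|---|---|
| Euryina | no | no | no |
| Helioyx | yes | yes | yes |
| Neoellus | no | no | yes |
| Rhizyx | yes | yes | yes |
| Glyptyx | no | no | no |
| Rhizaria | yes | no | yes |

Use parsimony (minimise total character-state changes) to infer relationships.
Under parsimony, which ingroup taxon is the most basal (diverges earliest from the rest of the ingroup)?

The outgroup has state 'no' for every character, so 'yes' is the derived state throughout.
hollow quills: derived state 'yes' in Helioyx, Rhizaria, and Rhizyx only — synapomorphy for {Helioyx, Rhizaria, Rhizyx}.
Only Helioyx and Rhizyx show the derived state 'yes' for leaf margin serrate, supporting them as a clade.
caudal autotomy: derived state 'yes' in Helioyx, Neoellus, Rhizaria, and Rhizyx only — synapomorphy for {Helioyx, Neoellus, Rhizaria, Rhizyx}.
Most parsimonious ingroup topology: ((((Helioyx,Rhizyx),Rhizaria),Neoellus),Glyptyx).
Glyptyx is sister to the clade containing all other ingroup taxa, so it is the earliest-diverging (most basal) ingroup lineage.

Glyptyx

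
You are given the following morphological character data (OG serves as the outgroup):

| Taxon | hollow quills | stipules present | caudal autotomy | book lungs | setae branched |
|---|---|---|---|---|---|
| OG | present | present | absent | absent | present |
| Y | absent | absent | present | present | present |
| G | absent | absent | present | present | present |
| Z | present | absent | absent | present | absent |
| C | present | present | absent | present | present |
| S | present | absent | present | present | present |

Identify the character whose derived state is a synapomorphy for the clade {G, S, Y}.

Character polarity is set by the outgroup: the derived state is whichever differs from the outgroup's state, so for hollow quills, stipules present, setae branched the derived state is 'absent', and for the remaining characters it is 'present'.
Only G and Y show the derived state 'absent' for hollow quills, supporting them as a clade.
stipules present: derived state 'absent' in G, S, Y, and Z only — synapomorphy for {G, S, Y, Z}.
caudal autotomy: derived state 'present' in G, S, and Y only — synapomorphy for {G, S, Y}.
book lungs (derived state 'present') is shared by all ingroup taxa — unites the whole ingroup.
setae branched: derived state 'absent' in Z only — an autapomorphy, so it tells us nothing about relationships among taxa.
Most parsimonious ingroup topology: ((((Y,G),S),Z),C).
The clade {G, S, Y} is supported by caudal autotomy: its derived state 'present' occurs in exactly those taxa and in no other taxon (including the outgroup).

caudal autotomy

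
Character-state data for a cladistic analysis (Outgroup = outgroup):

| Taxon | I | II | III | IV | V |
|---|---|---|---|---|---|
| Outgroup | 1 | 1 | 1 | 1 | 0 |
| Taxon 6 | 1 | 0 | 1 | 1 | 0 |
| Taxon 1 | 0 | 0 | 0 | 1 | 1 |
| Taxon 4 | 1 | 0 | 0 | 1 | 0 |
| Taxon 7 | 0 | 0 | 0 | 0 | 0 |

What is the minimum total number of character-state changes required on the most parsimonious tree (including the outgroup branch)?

Character polarity is set by the outgroup: the derived state is whichever differs from the outgroup's state, so for I, II, III, IV the derived state is '0', and for the remaining characters it is '1'.
Only Taxon 1 and Taxon 7 show the derived state '0' for I, supporting them as a clade.
II (derived state '0') is shared by all ingroup taxa — unites the whole ingroup.
Only Taxon 1, Taxon 4, and Taxon 7 show the derived state '0' for III, supporting them as a clade.
IV (derived state '0') is unique to Taxon 7 (autapomorphy; uninformative for grouping).
V (derived state '1') is unique to Taxon 1 (autapomorphy; uninformative for grouping).
Most parsimonious ingroup topology: (Taxon 6,((Taxon 1,Taxon 7),Taxon 4)).
Changes per character on this tree: I: 1; II: 1; III: 1; IV: 1; V: 1.
Total = 5.

5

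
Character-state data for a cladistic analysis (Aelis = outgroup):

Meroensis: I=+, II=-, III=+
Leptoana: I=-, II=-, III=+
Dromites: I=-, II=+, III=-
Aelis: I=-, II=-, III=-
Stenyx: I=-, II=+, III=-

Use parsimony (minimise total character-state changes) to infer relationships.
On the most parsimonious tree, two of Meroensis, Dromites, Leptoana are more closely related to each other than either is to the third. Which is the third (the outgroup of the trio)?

Dromites

The outgroup has state '-' for every character, so '+' is the derived state throughout.
I (derived state '+') is unique to Meroensis (autapomorphy; uninformative for grouping).
II: derived state '+' in Dromites and Stenyx only — synapomorphy for {Dromites, Stenyx}.
III (derived state '+') is shared by Leptoana and Meroensis — a synapomorphy uniting that clade.
Most parsimonious ingroup topology: ((Leptoana,Meroensis),(Stenyx,Dromites)).
Leptoana and Meroensis share a more recent common ancestor with each other than either does with Dromites, so Dromites is the least closely related of the three.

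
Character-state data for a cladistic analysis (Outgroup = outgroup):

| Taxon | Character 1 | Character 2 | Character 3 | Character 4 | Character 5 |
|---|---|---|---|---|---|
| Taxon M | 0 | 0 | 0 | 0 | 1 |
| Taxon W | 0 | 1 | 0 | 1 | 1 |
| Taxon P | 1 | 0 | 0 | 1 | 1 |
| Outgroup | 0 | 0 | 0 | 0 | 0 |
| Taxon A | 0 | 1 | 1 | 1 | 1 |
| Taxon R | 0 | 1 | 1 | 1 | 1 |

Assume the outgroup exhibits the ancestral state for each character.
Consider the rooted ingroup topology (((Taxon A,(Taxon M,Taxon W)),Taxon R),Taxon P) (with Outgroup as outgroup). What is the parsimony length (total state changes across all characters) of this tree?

Map each character onto (((Taxon A,(Taxon M,Taxon W)),Taxon R),Taxon P) (rooted by Outgroup) and count the minimum state changes it requires (Fitch parsimony):
Character 1: 1; Character 2: 2; Character 3: 2; Character 4: 2; Character 5: 1.
Total tree length = 8.

8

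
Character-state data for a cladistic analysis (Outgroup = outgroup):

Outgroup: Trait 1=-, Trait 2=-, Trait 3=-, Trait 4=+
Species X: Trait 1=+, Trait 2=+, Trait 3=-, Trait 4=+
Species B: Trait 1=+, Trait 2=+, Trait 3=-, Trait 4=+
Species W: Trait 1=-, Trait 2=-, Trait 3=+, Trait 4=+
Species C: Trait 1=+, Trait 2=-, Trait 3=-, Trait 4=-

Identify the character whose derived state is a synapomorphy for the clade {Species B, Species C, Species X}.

Character polarity is set by the outgroup: the derived state is whichever differs from the outgroup's state, so for Trait 4 the derived state is '-', and for the remaining characters it is '+'.
Trait 1: derived state '+' in Species B, Species C, and Species X only — synapomorphy for {Species B, Species C, Species X}.
Only Species B and Species X show the derived state '+' for Trait 2, supporting them as a clade.
Trait 3 (derived state '+') is unique to Species W (autapomorphy; uninformative for grouping).
Trait 4: derived state '-' in Species C only — an autapomorphy, so it tells us nothing about relationships among taxa.
Most parsimonious ingroup topology: (((Species X,Species B),Species C),Species W).
The clade {Species B, Species C, Species X} is supported by Trait 1: its derived state '+' occurs in exactly those taxa and in no other taxon (including the outgroup).

Trait 1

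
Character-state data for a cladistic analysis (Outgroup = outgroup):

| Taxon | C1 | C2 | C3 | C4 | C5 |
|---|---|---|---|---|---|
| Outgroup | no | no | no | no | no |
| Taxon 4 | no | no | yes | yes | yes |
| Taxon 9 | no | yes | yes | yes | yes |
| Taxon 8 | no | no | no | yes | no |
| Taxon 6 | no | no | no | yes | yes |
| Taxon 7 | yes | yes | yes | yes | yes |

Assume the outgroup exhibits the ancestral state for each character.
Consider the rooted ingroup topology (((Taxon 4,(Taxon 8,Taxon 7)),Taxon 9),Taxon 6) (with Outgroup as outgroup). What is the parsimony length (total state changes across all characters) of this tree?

Map each character onto (((Taxon 4,(Taxon 8,Taxon 7)),Taxon 9),Taxon 6) (rooted by Outgroup) and count the minimum state changes it requires (Fitch parsimony):
C1: 1; C2: 2; C3: 2; C4: 1; C5: 2.
Total tree length = 8.

8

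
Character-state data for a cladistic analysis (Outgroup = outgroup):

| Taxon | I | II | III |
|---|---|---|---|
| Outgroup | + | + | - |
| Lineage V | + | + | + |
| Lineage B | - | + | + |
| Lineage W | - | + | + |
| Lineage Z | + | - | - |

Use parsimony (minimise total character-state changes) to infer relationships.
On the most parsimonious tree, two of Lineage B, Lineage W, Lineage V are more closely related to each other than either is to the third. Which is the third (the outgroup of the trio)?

Lineage V

Character polarity is set by the outgroup: the derived state is whichever differs from the outgroup's state, so for I, II the derived state is '-', and for the remaining characters it is '+'.
I: derived state '-' in Lineage B and Lineage W only — synapomorphy for {Lineage B, Lineage W}.
II (derived state '-') is unique to Lineage Z (autapomorphy; uninformative for grouping).
III (derived state '+') is shared by Lineage B, Lineage V, and Lineage W — a synapomorphy uniting that clade.
Most parsimonious ingroup topology: ((Lineage V,(Lineage B,Lineage W)),Lineage Z).
Lineage B and Lineage W share a more recent common ancestor with each other than either does with Lineage V, so Lineage V is the least closely related of the three.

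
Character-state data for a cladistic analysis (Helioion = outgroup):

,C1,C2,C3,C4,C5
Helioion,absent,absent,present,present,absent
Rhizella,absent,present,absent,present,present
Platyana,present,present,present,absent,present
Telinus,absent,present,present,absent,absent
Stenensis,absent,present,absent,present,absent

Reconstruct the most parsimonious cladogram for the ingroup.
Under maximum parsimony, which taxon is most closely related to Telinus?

Platyana

Character polarity is set by the outgroup: the derived state is whichever differs from the outgroup's state, so for C3, C4 the derived state is 'absent', and for the remaining characters it is 'present'.
C1: derived state 'present' in Platyana only — an autapomorphy, so it tells us nothing about relationships among taxa.
C2 (derived state 'present') is shared by all ingroup taxa — unites the whole ingroup.
Only Rhizella and Stenensis show the derived state 'absent' for C3, supporting them as a clade.
C4 (derived state 'absent') is shared by Platyana and Telinus — a synapomorphy uniting that clade.
C5 (state 'present') occurs in Platyana and Rhizella but conflicts with the nesting implied by the other characters — most parsimoniously interpreted as homoplasy.
Most parsimonious ingroup topology: ((Rhizella,Stenensis),(Platyana,Telinus)).
Telinus and Platyana form a cherry on this tree, so they are sister taxa.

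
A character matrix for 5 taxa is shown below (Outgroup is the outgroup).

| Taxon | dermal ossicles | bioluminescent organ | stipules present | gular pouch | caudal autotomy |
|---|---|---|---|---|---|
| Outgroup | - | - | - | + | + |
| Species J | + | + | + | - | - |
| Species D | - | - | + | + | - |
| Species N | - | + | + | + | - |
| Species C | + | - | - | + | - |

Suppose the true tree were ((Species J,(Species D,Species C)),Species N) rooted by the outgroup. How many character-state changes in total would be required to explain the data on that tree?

8

Map each character onto ((Species J,(Species D,Species C)),Species N) (rooted by Outgroup) and count the minimum state changes it requires (Fitch parsimony):
dermal ossicles: 2; bioluminescent organ: 2; stipules present: 2; gular pouch: 1; caudal autotomy: 1.
Total tree length = 8.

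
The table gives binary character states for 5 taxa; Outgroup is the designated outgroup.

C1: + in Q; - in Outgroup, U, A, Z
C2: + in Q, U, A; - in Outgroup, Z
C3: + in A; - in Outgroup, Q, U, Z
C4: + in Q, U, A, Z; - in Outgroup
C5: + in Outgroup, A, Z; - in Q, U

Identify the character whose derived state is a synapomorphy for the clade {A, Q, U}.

Character polarity is set by the outgroup: the derived state is whichever differs from the outgroup's state, so for C5 the derived state is '-', and for the remaining characters it is '+'.
C1 (derived state '+') is unique to Q (autapomorphy; uninformative for grouping).
C2 (derived state '+') is shared by A, Q, and U — a synapomorphy uniting that clade.
C3 (derived state '+') is unique to A (autapomorphy; uninformative for grouping).
All ingroup taxa share the derived state '+' for C4; it defines the ingroup but does not resolve relationships within it.
C5: derived state '-' in Q and U only — synapomorphy for {Q, U}.
Most parsimonious ingroup topology: (((Q,U),A),Z).
The clade {A, Q, U} is supported by C2: its derived state '+' occurs in exactly those taxa and in no other taxon (including the outgroup).

C2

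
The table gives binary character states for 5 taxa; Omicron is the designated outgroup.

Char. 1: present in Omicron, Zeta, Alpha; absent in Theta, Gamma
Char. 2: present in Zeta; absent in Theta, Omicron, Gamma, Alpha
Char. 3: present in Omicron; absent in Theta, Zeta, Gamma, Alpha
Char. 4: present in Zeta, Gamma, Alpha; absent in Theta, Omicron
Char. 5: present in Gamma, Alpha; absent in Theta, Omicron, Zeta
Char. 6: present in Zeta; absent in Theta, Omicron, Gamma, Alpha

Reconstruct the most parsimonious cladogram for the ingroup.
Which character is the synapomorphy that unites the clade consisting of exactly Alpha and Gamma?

Character polarity is set by the outgroup: the derived state is whichever differs from the outgroup's state, so for Char. 1, Char. 3 the derived state is 'absent', and for the remaining characters it is 'present'.
Char. 1 groups Gamma and Theta, which is incompatible with the clades supported by the remaining characters; treating it as convergent (homoplasy) costs fewer steps than any alternative tree.
Char. 2: derived state 'present' in Zeta only — an autapomorphy, so it tells us nothing about relationships among taxa.
All ingroup taxa share the derived state 'absent' for Char. 3; it defines the ingroup but does not resolve relationships within it.
Char. 4: derived state 'present' in Alpha, Gamma, and Zeta only — synapomorphy for {Alpha, Gamma, Zeta}.
Char. 5 (derived state 'present') is shared by Alpha and Gamma — a synapomorphy uniting that clade.
Char. 6: derived state 'present' in Zeta only — an autapomorphy, so it tells us nothing about relationships among taxa.
Most parsimonious ingroup topology: (((Gamma,Alpha),Zeta),Theta).
The clade {Alpha, Gamma} is supported by Char. 5: its derived state 'present' occurs in exactly those taxa and in no other taxon (including the outgroup).

Char. 5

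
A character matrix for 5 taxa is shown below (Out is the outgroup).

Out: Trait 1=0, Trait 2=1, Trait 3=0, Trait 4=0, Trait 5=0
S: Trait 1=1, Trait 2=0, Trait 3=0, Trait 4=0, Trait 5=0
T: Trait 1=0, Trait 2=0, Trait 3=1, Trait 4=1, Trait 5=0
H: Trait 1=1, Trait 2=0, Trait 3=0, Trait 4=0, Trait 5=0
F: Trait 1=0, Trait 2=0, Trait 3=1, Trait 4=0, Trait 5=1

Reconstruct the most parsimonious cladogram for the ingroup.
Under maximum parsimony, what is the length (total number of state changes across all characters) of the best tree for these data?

Character polarity is set by the outgroup: the derived state is whichever differs from the outgroup's state, so for Trait 2 the derived state is '0', and for the remaining characters it is '1'.
Trait 1 (derived state '1') is shared by H and S — a synapomorphy uniting that clade.
Trait 2 (derived state '0') is shared by all ingroup taxa — unites the whole ingroup.
Trait 3: derived state '1' in F and T only — synapomorphy for {F, T}.
Trait 4 (derived state '1') is unique to T (autapomorphy; uninformative for grouping).
Trait 5: derived state '1' in F only — an autapomorphy, so it tells us nothing about relationships among taxa.
Most parsimonious ingroup topology: ((S,H),(T,F)).
Changes per character on this tree: Trait 1: 1; Trait 2: 1; Trait 3: 1; Trait 4: 1; Trait 5: 1.
Total = 5.

5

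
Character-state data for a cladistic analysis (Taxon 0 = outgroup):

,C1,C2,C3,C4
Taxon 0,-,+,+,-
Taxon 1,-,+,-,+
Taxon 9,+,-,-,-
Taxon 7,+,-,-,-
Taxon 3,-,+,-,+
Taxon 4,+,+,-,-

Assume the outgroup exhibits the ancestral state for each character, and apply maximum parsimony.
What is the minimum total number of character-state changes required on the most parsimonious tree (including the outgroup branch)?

4

Character polarity is set by the outgroup: the derived state is whichever differs from the outgroup's state, so for C2, C3 the derived state is '-', and for the remaining characters it is '+'.
C1 (derived state '+') is shared by Taxon 4, Taxon 7, and Taxon 9 — a synapomorphy uniting that clade.
C2 (derived state '-') is shared by Taxon 7 and Taxon 9 — a synapomorphy uniting that clade.
All ingroup taxa share the derived state '-' for C3; it defines the ingroup but does not resolve relationships within it.
Only Taxon 1 and Taxon 3 show the derived state '+' for C4, supporting them as a clade.
Most parsimonious ingroup topology: ((Taxon 1,Taxon 3),((Taxon 9,Taxon 7),Taxon 4)).
Changes per character on this tree: C1: 1; C2: 1; C3: 1; C4: 1.
Total = 4.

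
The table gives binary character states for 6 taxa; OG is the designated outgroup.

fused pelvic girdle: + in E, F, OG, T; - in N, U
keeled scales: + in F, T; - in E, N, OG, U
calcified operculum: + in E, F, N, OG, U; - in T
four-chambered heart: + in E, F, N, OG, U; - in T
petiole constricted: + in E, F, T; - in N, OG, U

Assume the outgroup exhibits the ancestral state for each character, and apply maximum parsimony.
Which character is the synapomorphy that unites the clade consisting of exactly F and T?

keeled scales

Character polarity is set by the outgroup: the derived state is whichever differs from the outgroup's state, so for fused pelvic girdle, calcified operculum, four-chambered heart the derived state is '-', and for the remaining characters it is '+'.
fused pelvic girdle: derived state '-' in N and U only — synapomorphy for {N, U}.
keeled scales: derived state '+' in F and T only — synapomorphy for {F, T}.
calcified operculum: derived state '-' in T only — an autapomorphy, so it tells us nothing about relationships among taxa.
four-chambered heart: derived state '-' in T only — an autapomorphy, so it tells us nothing about relationships among taxa.
petiole constricted: derived state '+' in E, F, and T only — synapomorphy for {E, F, T}.
Most parsimonious ingroup topology: (((F,T),E),(N,U)).
The clade {F, T} is supported by keeled scales: its derived state '+' occurs in exactly those taxa and in no other taxon (including the outgroup).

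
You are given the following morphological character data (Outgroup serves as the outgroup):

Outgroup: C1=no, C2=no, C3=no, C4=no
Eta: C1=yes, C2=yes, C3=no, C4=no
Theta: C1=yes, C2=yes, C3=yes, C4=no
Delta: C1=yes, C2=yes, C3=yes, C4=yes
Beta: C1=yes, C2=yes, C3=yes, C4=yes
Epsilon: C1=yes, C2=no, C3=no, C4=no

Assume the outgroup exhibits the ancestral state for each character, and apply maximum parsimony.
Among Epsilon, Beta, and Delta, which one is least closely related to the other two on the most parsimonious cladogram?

The outgroup has state 'no' for every character, so 'yes' is the derived state throughout.
C1 (derived state 'yes') is shared by all ingroup taxa — unites the whole ingroup.
Only Beta, Delta, Eta, and Theta show the derived state 'yes' for C2, supporting them as a clade.
Only Beta, Delta, and Theta show the derived state 'yes' for C3, supporting them as a clade.
C4 (derived state 'yes') is shared by Beta and Delta — a synapomorphy uniting that clade.
Most parsimonious ingroup topology: ((Eta,(Theta,(Delta,Beta))),Epsilon).
Delta and Beta share a more recent common ancestor with each other than either does with Epsilon, so Epsilon is the least closely related of the three.

Epsilon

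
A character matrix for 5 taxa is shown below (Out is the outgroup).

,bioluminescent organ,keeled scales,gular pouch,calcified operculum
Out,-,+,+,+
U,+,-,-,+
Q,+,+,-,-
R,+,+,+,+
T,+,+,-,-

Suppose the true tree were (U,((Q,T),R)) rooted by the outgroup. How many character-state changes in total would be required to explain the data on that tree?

Map each character onto (U,((Q,T),R)) (rooted by Out) and count the minimum state changes it requires (Fitch parsimony):
bioluminescent organ: 1; keeled scales: 1; gular pouch: 2; calcified operculum: 1.
Total tree length = 5.

5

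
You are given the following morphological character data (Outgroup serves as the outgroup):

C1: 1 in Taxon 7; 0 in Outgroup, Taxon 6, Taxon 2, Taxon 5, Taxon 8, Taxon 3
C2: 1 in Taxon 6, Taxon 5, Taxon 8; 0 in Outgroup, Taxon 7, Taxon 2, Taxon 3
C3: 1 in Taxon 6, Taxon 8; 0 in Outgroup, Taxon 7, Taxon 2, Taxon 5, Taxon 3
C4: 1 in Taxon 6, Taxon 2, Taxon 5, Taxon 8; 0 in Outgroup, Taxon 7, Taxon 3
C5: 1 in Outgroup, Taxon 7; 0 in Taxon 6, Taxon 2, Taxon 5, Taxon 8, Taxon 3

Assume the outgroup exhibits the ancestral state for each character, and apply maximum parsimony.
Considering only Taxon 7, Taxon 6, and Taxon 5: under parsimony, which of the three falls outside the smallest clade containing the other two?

Taxon 7

Character polarity is set by the outgroup: the derived state is whichever differs from the outgroup's state, so for C5 the derived state is '0', and for the remaining characters it is '1'.
C1: derived state '1' in Taxon 7 only — an autapomorphy, so it tells us nothing about relationships among taxa.
C2: derived state '1' in Taxon 5, Taxon 6, and Taxon 8 only — synapomorphy for {Taxon 5, Taxon 6, Taxon 8}.
C3 (derived state '1') is shared by Taxon 6 and Taxon 8 — a synapomorphy uniting that clade.
C4 (derived state '1') is shared by Taxon 2, Taxon 5, Taxon 6, and Taxon 8 — a synapomorphy uniting that clade.
Only Taxon 2, Taxon 3, Taxon 5, Taxon 6, and Taxon 8 show the derived state '0' for C5, supporting them as a clade.
Most parsimonious ingroup topology: (Taxon 7,((((Taxon 6,Taxon 8),Taxon 5),Taxon 2),Taxon 3)).
Taxon 6 and Taxon 5 share a more recent common ancestor with each other than either does with Taxon 7, so Taxon 7 is the least closely related of the three.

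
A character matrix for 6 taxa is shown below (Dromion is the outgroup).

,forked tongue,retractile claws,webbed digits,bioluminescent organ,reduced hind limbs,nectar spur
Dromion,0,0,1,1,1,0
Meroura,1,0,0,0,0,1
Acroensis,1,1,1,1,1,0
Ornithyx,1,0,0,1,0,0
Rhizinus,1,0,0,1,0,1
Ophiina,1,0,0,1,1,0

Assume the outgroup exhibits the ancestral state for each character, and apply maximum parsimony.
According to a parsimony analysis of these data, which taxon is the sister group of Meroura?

Character polarity is set by the outgroup: the derived state is whichever differs from the outgroup's state, so for webbed digits, bioluminescent organ, reduced hind limbs the derived state is '0', and for the remaining characters it is '1'.
All ingroup taxa share the derived state '1' for forked tongue; it defines the ingroup but does not resolve relationships within it.
retractile claws: derived state '1' in Acroensis only — an autapomorphy, so it tells us nothing about relationships among taxa.
webbed digits: derived state '0' in Meroura, Ophiina, Ornithyx, and Rhizinus only — synapomorphy for {Meroura, Ophiina, Ornithyx, Rhizinus}.
bioluminescent organ: derived state '0' in Meroura only — an autapomorphy, so it tells us nothing about relationships among taxa.
Only Meroura, Ornithyx, and Rhizinus show the derived state '0' for reduced hind limbs, supporting them as a clade.
nectar spur: derived state '1' in Meroura and Rhizinus only — synapomorphy for {Meroura, Rhizinus}.
Most parsimonious ingroup topology: ((((Meroura,Rhizinus),Ornithyx),Ophiina),Acroensis).
Meroura and Rhizinus form a cherry on this tree, so they are sister taxa.

Rhizinus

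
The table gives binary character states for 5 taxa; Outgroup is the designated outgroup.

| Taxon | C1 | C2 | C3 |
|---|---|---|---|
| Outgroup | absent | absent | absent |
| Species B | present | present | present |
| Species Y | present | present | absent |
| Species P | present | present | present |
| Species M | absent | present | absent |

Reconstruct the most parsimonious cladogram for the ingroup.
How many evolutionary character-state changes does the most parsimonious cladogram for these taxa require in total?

3

The outgroup has state 'absent' for every character, so 'present' is the derived state throughout.
C1: derived state 'present' in Species B, Species P, and Species Y only — synapomorphy for {Species B, Species P, Species Y}.
All ingroup taxa share the derived state 'present' for C2; it defines the ingroup but does not resolve relationships within it.
Only Species B and Species P show the derived state 'present' for C3, supporting them as a clade.
Most parsimonious ingroup topology: (((Species B,Species P),Species Y),Species M).
Changes per character on this tree: C1: 1; C2: 1; C3: 1.
Total = 3.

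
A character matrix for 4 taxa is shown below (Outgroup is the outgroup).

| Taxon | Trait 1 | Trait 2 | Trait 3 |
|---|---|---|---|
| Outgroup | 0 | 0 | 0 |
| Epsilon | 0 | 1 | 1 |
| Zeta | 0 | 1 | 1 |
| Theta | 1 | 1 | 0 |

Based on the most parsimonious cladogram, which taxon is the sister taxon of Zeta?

The outgroup has state '0' for every character, so '1' is the derived state throughout.
Trait 1: derived state '1' in Theta only — an autapomorphy, so it tells us nothing about relationships among taxa.
Trait 2 (derived state '1') is shared by all ingroup taxa — unites the whole ingroup.
Only Epsilon and Zeta show the derived state '1' for Trait 3, supporting them as a clade.
Most parsimonious ingroup topology: ((Epsilon,Zeta),Theta).
Zeta and Epsilon form a cherry on this tree, so they are sister taxa.

Epsilon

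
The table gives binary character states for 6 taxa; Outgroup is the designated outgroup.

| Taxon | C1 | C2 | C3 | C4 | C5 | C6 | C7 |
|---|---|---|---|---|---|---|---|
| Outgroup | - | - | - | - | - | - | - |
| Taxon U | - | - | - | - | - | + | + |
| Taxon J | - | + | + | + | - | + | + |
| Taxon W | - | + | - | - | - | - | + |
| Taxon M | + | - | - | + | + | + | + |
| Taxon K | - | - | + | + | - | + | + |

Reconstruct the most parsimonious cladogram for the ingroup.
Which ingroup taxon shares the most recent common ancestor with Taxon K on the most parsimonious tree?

The outgroup has state '-' for every character, so '+' is the derived state throughout.
C1: derived state '+' in Taxon M only — an autapomorphy, so it tells us nothing about relationships among taxa.
C2 (state '+') occurs in Taxon J and Taxon W but conflicts with the nesting implied by the other characters — most parsimoniously interpreted as homoplasy.
Only Taxon J and Taxon K show the derived state '+' for C3, supporting them as a clade.
C4 (derived state '+') is shared by Taxon J, Taxon K, and Taxon M — a synapomorphy uniting that clade.
C5: derived state '+' in Taxon M only — an autapomorphy, so it tells us nothing about relationships among taxa.
C6 (derived state '+') is shared by Taxon J, Taxon K, Taxon M, and Taxon U — a synapomorphy uniting that clade.
C7 (derived state '+') is shared by all ingroup taxa — unites the whole ingroup.
Most parsimonious ingroup topology: ((Taxon U,((Taxon J,Taxon K),Taxon M)),Taxon W).
Taxon K and Taxon J form a cherry on this tree, so they are sister taxa.

Taxon J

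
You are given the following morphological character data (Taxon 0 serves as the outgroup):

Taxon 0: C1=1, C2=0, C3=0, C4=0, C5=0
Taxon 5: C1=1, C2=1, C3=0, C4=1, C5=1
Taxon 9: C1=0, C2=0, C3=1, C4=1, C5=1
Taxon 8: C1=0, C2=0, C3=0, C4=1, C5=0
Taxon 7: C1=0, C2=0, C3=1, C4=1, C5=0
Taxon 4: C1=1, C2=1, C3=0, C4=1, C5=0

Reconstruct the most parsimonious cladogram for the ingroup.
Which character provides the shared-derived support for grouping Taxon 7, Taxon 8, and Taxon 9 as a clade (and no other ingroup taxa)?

Character polarity is set by the outgroup: the derived state is whichever differs from the outgroup's state, so for C1 the derived state is '0', and for the remaining characters it is '1'.
Only Taxon 7, Taxon 8, and Taxon 9 show the derived state '0' for C1, supporting them as a clade.
Only Taxon 4 and Taxon 5 show the derived state '1' for C2, supporting them as a clade.
C3 (derived state '1') is shared by Taxon 7 and Taxon 9 — a synapomorphy uniting that clade.
All ingroup taxa share the derived state '1' for C4; it defines the ingroup but does not resolve relationships within it.
C5 (state '1') occurs in Taxon 5 and Taxon 9 but conflicts with the nesting implied by the other characters — most parsimoniously interpreted as homoplasy.
Most parsimonious ingroup topology: ((Taxon 5,Taxon 4),((Taxon 9,Taxon 7),Taxon 8)).
The clade {Taxon 7, Taxon 8, Taxon 9} is supported by C1: its derived state '0' occurs in exactly those taxa and in no other taxon (including the outgroup).

C1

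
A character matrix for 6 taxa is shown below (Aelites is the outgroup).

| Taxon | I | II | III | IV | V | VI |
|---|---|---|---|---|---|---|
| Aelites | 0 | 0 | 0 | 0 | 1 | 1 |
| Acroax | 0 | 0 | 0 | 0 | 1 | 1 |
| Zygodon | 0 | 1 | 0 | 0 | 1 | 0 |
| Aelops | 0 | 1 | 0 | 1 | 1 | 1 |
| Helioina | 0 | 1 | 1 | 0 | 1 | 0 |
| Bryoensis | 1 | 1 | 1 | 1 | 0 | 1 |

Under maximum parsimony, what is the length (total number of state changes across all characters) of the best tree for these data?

Character polarity is set by the outgroup: the derived state is whichever differs from the outgroup's state, so for V, VI the derived state is '0', and for the remaining characters it is '1'.
I (derived state '1') is unique to Bryoensis (autapomorphy; uninformative for grouping).
Only Aelops, Bryoensis, Helioina, and Zygodon show the derived state '1' for II, supporting them as a clade.
III (state '1') occurs in Bryoensis and Helioina but conflicts with the nesting implied by the other characters — most parsimoniously interpreted as homoplasy.
IV (derived state '1') is shared by Aelops and Bryoensis — a synapomorphy uniting that clade.
V: derived state '0' in Bryoensis only — an autapomorphy, so it tells us nothing about relationships among taxa.
VI: derived state '0' in Helioina and Zygodon only — synapomorphy for {Helioina, Zygodon}.
Most parsimonious ingroup topology: (Acroax,((Zygodon,Helioina),(Aelops,Bryoensis))).
Changes per character on this tree: I: 1; II: 1; III: 2; IV: 1; V: 1; VI: 1.
Total = 7.

7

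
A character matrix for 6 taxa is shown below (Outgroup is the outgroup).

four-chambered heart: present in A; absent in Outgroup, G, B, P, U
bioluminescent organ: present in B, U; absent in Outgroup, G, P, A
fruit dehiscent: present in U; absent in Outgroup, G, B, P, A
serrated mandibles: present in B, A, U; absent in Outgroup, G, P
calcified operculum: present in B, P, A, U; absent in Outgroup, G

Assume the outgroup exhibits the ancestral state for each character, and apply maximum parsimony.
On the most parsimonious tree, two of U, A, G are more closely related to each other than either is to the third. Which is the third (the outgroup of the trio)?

G

The outgroup has state 'absent' for every character, so 'present' is the derived state throughout.
four-chambered heart (derived state 'present') is unique to A (autapomorphy; uninformative for grouping).
bioluminescent organ: derived state 'present' in B and U only — synapomorphy for {B, U}.
fruit dehiscent: derived state 'present' in U only — an autapomorphy, so it tells us nothing about relationships among taxa.
serrated mandibles: derived state 'present' in A, B, and U only — synapomorphy for {A, B, U}.
calcified operculum: derived state 'present' in A, B, P, and U only — synapomorphy for {A, B, P, U}.
Most parsimonious ingroup topology: (G,(((B,U),A),P)).
U and A share a more recent common ancestor with each other than either does with G, so G is the least closely related of the three.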